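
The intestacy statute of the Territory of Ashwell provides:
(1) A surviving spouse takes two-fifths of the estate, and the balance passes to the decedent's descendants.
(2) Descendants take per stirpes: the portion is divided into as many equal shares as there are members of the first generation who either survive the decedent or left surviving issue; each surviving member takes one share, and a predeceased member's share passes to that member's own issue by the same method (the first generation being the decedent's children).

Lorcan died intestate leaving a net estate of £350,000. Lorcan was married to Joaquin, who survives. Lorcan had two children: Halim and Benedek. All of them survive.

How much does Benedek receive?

Benedek receives £105,000.

Joaquin takes two-fifths of £350,000 = £140,000. The remaining £210,000 passes to the descendants.
The descendants' portion (£210,000) is divided into 2 shares of £105,000: Halim and Benedek each take £105,000.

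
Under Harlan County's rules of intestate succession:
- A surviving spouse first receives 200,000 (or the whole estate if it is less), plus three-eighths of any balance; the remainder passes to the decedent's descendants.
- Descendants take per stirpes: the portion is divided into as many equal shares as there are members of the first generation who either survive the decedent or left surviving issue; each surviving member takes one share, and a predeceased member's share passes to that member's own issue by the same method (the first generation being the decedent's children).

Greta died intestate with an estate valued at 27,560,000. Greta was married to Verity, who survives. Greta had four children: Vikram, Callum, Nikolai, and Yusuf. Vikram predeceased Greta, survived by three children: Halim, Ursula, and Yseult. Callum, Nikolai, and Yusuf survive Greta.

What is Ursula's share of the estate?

Ursula receives 1,425,000.

Verity first takes 200,000, leaving a balance of 27,360,000. Verity then takes three-eighths of the balance (10,260,000), for a total of 10,460,000. The remaining 17,100,000 passes to the descendants.
The descendants' portion (17,100,000) is divided into 4 shares of 4,275,000: Callum, Nikolai, and Yusuf each take 4,275,000; Vikram's 4,275,000 share passes to Vikram's issue.
Vikram's share (4,275,000) is divided into 3 shares of 1,425,000: Halim, Ursula, and Yseult each take 1,425,000.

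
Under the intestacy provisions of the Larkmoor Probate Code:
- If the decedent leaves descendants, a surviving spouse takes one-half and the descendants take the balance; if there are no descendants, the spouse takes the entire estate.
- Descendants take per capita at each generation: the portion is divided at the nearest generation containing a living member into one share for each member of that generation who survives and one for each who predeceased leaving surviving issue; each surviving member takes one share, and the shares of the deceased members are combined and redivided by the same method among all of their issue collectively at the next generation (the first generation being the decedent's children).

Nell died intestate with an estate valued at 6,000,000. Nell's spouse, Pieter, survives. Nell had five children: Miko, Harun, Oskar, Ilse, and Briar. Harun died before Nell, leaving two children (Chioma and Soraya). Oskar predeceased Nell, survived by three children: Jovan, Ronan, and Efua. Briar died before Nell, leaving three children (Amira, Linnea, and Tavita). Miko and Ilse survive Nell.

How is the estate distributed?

Pieter takes one-half of 6,000,000 = 3,000,000. The remaining 3,000,000 passes to the descendants.
The descendants' portion (3,000,000) is divided at the children's generation into 5 shares of 600,000. Miko and Ilse each take 600,000. The 3 shares of the deceased (Harun, Oskar, and Briar) are combined into a pool of 1,800,000.
That pool (1,800,000) is divided at the grandchildren's generation equally among Chioma, Soraya, Jovan, Ronan, Efua, Amira, Linnea, and Tavita: 225,000 each.

Pieter: 3,000,000; Miko: 600,000; Chioma: 225,000; Soraya: 225,000; Jovan: 225,000; Ronan: 225,000; Efua: 225,000; Ilse: 600,000; Amira: 225,000; Linnea: 225,000; Tavita: 225,000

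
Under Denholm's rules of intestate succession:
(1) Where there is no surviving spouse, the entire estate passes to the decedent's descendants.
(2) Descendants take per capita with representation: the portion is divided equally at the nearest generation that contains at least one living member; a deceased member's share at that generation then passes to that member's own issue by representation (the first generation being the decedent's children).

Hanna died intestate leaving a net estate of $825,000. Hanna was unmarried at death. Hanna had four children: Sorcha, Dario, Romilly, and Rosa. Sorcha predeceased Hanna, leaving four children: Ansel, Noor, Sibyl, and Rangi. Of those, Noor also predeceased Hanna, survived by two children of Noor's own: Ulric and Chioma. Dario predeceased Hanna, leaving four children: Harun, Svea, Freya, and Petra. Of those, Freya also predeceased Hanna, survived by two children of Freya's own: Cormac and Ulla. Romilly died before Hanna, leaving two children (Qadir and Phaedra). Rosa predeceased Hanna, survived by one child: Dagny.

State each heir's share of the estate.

Ansel: $75,000; Ulric: $37,500; Chioma: $37,500; Sibyl: $75,000; Rangi: $75,000; Harun: $75,000; Svea: $75,000; Cormac: $37,500; Ulla: $37,500; Petra: $75,000; Qadir: $75,000; Phaedra: $75,000; Dagny: $75,000

The entire $825,000 passes to the descendants.
No child survives, so the initial division is made at the grandchildren's generation.
That amount ($825,000) is divided into 11 shares of $75,000: Ansel, Sibyl, Rangi, Harun, Svea, Petra, Qadir, Phaedra, and Dagny each take $75,000; Noor's $75,000 share passes to Noor's issue; Freya's $75,000 share passes to Freya's issue.
Noor's share ($75,000) is divided into 2 shares of $37,500: Ulric and Chioma each take $37,500.
Freya's share ($75,000) is divided into 2 shares of $37,500: Cormac and Ulla each take $37,500.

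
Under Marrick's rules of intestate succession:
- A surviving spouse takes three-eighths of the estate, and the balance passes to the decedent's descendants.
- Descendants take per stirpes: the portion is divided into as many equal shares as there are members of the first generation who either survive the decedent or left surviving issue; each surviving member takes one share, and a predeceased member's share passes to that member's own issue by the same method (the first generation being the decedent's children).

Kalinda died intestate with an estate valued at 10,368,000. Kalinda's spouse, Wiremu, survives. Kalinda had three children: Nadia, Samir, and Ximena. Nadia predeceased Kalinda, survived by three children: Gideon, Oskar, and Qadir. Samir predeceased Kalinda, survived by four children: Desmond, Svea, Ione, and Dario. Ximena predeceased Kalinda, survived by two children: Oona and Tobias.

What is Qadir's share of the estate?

Qadir receives 720,000.

Wiremu takes three-eighths of 10,368,000 = 3,888,000. The remaining 6,480,000 passes to the descendants.
The descendants' portion (6,480,000) is divided into 3 shares of 2,160,000: Nadia's 2,160,000 share passes to Nadia's issue; Samir's 2,160,000 share passes to Samir's issue; Ximena's 2,160,000 share passes to Ximena's issue.
Nadia's share (2,160,000) is divided into 3 shares of 720,000: Gideon, Oskar, and Qadir each take 720,000.
Samir's share (2,160,000) is divided into 4 shares of 540,000: Desmond, Svea, Ione, and Dario each take 540,000.
Ximena's share (2,160,000) is divided into 2 shares of 1,080,000: Oona and Tobias each take 1,080,000.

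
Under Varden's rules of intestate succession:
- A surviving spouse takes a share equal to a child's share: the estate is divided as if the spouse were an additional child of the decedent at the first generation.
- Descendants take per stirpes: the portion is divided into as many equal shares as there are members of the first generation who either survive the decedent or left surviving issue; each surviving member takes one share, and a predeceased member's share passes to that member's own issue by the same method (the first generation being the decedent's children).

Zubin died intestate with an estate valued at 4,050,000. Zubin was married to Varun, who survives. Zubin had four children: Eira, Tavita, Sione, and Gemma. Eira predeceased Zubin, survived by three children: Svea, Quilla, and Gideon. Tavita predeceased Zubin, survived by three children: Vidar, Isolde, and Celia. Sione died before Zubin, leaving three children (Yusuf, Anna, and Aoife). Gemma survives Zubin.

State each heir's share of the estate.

The spouse counts as an additional share at the children's level, so there are 5 primary shares of 810,000. Varun takes one such share (810,000).
The children's combined portion (3,240,000) is divided into 4 shares of 810,000: Gemma takes 810,000; Eira's 810,000 share passes to Eira's issue; Tavita's 810,000 share passes to Tavita's issue; Sione's 810,000 share passes to Sione's issue.
Eira's share (810,000) is divided into 3 shares of 270,000: Svea, Quilla, and Gideon each take 270,000.
Tavita's share (810,000) is divided into 3 shares of 270,000: Vidar, Isolde, and Celia each take 270,000.
Sione's share (810,000) is divided into 3 shares of 270,000: Yusuf, Anna, and Aoife each take 270,000.

Varun: 810,000; Svea: 270,000; Quilla: 270,000; Gideon: 270,000; Vidar: 270,000; Isolde: 270,000; Celia: 270,000; Yusuf: 270,000; Anna: 270,000; Aoife: 270,000; Gemma: 810,000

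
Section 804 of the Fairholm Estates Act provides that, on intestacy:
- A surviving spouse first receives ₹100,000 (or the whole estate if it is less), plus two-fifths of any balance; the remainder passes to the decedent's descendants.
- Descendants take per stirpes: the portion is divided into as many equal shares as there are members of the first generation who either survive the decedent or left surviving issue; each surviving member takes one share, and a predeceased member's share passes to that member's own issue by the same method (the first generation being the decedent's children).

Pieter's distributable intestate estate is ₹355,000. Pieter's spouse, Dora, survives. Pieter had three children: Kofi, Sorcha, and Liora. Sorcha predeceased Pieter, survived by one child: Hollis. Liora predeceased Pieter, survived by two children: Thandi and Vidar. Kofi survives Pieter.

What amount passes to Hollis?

Dora first takes ₹100,000, leaving a balance of ₹255,000. Dora then takes two-fifths of the balance (₹102,000), for a total of ₹202,000. The remaining ₹153,000 passes to the descendants.
The descendants' portion (₹153,000) is divided into 3 shares of ₹51,000: Kofi takes ₹51,000; Sorcha's ₹51,000 share passes to Sorcha's issue; Liora's ₹51,000 share passes to Liora's issue.
Sorcha's share (₹51,000) passes entirely to Hollis.
Liora's share (₹51,000) is divided into 2 shares of ₹25,500: Thandi and Vidar each take ₹25,500.

Hollis receives ₹51,000.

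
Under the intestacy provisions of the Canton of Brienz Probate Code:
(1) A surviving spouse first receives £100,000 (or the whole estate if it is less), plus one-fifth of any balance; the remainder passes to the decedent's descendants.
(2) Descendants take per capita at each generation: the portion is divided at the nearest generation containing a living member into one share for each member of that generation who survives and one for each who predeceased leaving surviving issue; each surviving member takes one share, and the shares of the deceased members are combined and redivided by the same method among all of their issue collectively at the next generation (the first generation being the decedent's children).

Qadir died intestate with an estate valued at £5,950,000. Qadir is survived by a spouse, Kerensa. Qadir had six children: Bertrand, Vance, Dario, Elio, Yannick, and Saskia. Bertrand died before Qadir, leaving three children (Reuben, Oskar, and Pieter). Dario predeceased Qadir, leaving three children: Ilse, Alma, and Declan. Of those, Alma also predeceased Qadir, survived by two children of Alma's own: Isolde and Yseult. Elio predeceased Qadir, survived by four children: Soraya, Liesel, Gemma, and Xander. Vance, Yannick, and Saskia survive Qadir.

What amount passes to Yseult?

Kerensa first takes £100,000, leaving a balance of £5,850,000. Kerensa then takes one-fifth of the balance (£1,170,000), for a total of £1,270,000. The remaining £4,680,000 passes to the descendants.
The descendants' portion (£4,680,000) is divided at the children's generation into 6 shares of £780,000. Vance, Yannick, and Saskia each take £780,000. The 3 shares of the deceased (Bertrand, Dario, and Elio) are combined into a pool of £2,340,000.
That pool (£2,340,000) is divided at the grandchildren's generation into 10 shares of £234,000. Reuben, Oskar, Pieter, Ilse, Declan, Soraya, Liesel, Gemma, and Xander each take £234,000. The remaining share for the deceased Alma (£234,000) is carried to the next generation.
That pool (£234,000) is divided at the great-grandchildren's generation equally among Isolde and Yseult: £117,000 each.

Yseult receives £117,000.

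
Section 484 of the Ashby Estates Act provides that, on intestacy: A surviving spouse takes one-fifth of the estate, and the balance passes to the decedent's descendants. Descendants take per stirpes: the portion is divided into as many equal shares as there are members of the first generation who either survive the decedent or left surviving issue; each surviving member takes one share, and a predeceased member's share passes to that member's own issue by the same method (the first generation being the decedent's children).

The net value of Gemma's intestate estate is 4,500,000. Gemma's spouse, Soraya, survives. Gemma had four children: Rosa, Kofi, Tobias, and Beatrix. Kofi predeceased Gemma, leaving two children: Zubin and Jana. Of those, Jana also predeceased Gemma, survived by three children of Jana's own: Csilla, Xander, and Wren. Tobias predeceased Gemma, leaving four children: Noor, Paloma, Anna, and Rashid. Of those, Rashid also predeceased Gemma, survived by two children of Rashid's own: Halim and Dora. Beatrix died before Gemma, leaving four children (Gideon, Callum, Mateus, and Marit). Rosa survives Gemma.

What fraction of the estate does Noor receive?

Soraya takes one-fifth of 4,500,000 = 900,000. The remaining 3,600,000 passes to the descendants.
The descendants' portion (3,600,000) is divided into 4 shares of 900,000: Rosa takes 900,000; Kofi's 900,000 share passes to Kofi's issue; Tobias's 900,000 share passes to Tobias's issue; Beatrix's 900,000 share passes to Beatrix's issue.
Kofi's share (900,000) is divided into 2 shares of 450,000: Zubin takes 450,000; Jana's 450,000 share passes to Jana's issue.
Jana's share (450,000) is divided into 3 shares of 150,000: Csilla, Xander, and Wren each take 150,000.
Tobias's share (900,000) is divided into 4 shares of 225,000: Noor, Paloma, and Anna each take 225,000; Rashid's 225,000 share passes to Rashid's issue.
Rashid's share (225,000) is divided into 2 shares of 112,500: Halim and Dora each take 112,500.
Beatrix's share (900,000) is divided into 4 shares of 225,000: Gideon, Callum, Mateus, and Marit each take 225,000.

Noor receives 1/20 of the estate.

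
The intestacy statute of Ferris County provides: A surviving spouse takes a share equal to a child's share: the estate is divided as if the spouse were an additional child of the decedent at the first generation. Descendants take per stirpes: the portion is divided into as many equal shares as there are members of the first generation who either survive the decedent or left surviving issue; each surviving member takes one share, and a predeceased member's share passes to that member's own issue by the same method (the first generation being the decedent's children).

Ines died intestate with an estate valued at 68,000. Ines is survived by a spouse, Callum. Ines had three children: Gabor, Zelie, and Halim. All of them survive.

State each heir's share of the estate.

The spouse counts as an additional share at the children's level, so there are 4 primary shares of 17,000. Callum takes one such share (17,000).
The children's combined portion (51,000) is divided into 3 shares of 17,000: Gabor, Zelie, and Halim each take 17,000.

Callum: 17,000; Gabor: 17,000; Zelie: 17,000; Halim: 17,000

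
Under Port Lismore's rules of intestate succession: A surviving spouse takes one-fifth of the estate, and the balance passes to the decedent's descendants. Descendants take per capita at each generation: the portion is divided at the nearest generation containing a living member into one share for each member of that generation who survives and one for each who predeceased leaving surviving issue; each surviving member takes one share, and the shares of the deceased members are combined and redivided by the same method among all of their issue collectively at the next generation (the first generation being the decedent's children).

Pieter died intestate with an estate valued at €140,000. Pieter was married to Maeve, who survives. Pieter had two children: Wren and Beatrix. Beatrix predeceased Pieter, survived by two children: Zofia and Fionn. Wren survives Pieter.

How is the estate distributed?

Maeve takes one-fifth of €140,000 = €28,000. The remaining €112,000 passes to the descendants.
The descendants' portion (€112,000) is divided at the children's generation into 2 shares of €56,000. Wren takes €56,000. The remaining share for the deceased Beatrix (€56,000) is carried to the next generation.
That pool (€56,000) is divided at the grandchildren's generation equally among Zofia and Fionn: €28,000 each.

Maeve: €28,000; Wren: €56,000; Zofia: €28,000; Fionn: €28,000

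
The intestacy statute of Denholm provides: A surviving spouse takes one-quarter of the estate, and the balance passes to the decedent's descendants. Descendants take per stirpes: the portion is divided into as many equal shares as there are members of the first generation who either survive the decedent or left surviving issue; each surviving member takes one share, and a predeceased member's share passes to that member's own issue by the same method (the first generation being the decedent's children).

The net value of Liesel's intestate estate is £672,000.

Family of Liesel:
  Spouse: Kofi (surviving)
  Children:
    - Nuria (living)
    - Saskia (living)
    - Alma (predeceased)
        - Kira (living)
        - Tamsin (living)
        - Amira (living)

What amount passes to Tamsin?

Tamsin receives £56,000.

Kofi takes one-quarter of £672,000 = £168,000. The remaining £504,000 passes to the descendants.
The descendants' portion (£504,000) is divided into 3 shares of £168,000: Nuria and Saskia each take £168,000; Alma's £168,000 share passes to Alma's issue.
Alma's share (£168,000) is divided into 3 shares of £56,000: Kira, Tamsin, and Amira each take £56,000.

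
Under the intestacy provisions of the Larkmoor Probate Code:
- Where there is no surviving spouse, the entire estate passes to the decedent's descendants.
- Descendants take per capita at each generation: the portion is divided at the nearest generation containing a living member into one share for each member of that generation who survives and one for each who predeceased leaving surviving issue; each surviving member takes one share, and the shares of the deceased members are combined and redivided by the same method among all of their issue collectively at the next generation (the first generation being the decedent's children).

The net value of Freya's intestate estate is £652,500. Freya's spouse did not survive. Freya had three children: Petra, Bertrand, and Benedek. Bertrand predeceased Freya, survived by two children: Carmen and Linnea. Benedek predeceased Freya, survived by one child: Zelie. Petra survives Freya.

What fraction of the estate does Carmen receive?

Carmen receives 2/9 of the estate.

The entire £652,500 passes to the descendants.
That amount (£652,500) is divided at the children's generation into 3 shares of £217,500. Petra takes £217,500. The 2 shares of the deceased (Bertrand and Benedek) are combined into a pool of £435,000.
That pool (£435,000) is divided at the grandchildren's generation equally among Carmen, Linnea, and Zelie: £145,000 each.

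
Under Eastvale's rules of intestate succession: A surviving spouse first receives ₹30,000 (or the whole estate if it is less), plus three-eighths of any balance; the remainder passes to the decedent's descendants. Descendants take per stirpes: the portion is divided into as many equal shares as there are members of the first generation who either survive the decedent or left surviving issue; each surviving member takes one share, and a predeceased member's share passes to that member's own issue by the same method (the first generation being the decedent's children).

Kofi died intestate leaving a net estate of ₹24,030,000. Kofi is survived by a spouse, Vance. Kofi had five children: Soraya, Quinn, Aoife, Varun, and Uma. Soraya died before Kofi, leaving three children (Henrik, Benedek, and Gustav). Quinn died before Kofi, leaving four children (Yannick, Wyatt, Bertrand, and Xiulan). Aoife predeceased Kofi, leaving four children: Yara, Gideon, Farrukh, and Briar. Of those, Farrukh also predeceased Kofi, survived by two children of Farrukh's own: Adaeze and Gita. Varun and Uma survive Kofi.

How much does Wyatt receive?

Vance first takes ₹30,000, leaving a balance of ₹24,000,000. Vance then takes three-eighths of the balance (₹9,000,000), for a total of ₹9,030,000. The remaining ₹15,000,000 passes to the descendants.
The descendants' portion (₹15,000,000) is divided into 5 shares of ₹3,000,000: Varun and Uma each take ₹3,000,000; Soraya's ₹3,000,000 share passes to Soraya's issue; Quinn's ₹3,000,000 share passes to Quinn's issue; Aoife's ₹3,000,000 share passes to Aoife's issue.
Soraya's share (₹3,000,000) is divided into 3 shares of ₹1,000,000: Henrik, Benedek, and Gustav each take ₹1,000,000.
Quinn's share (₹3,000,000) is divided into 4 shares of ₹750,000: Yannick, Wyatt, Bertrand, and Xiulan each take ₹750,000.
Aoife's share (₹3,000,000) is divided into 4 shares of ₹750,000: Yara, Gideon, and Briar each take ₹750,000; Farrukh's ₹750,000 share passes to Farrukh's issue.
Farrukh's share (₹750,000) is divided into 2 shares of ₹375,000: Adaeze and Gita each take ₹375,000.

Wyatt receives ₹750,000.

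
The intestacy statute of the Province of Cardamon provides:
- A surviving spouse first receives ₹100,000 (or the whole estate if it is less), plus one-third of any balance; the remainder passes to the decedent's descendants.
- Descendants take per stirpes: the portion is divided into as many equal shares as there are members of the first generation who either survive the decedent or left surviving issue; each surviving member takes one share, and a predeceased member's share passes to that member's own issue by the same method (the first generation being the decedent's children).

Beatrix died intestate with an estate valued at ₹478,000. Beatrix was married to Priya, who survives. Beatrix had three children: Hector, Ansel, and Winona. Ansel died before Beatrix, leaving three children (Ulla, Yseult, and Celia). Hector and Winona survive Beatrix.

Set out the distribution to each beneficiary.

Priya: ₹226,000; Hector: ₹84,000; Ulla: ₹28,000; Yseult: ₹28,000; Celia: ₹28,000; Winona: ₹84,000

Priya first takes ₹100,000, leaving a balance of ₹378,000. Priya then takes one-third of the balance (₹126,000), for a total of ₹226,000. The remaining ₹252,000 passes to the descendants.
The descendants' portion (₹252,000) is divided into 3 shares of ₹84,000: Hector and Winona each take ₹84,000; Ansel's ₹84,000 share passes to Ansel's issue.
Ansel's share (₹84,000) is divided into 3 shares of ₹28,000: Ulla, Yseult, and Celia each take ₹28,000.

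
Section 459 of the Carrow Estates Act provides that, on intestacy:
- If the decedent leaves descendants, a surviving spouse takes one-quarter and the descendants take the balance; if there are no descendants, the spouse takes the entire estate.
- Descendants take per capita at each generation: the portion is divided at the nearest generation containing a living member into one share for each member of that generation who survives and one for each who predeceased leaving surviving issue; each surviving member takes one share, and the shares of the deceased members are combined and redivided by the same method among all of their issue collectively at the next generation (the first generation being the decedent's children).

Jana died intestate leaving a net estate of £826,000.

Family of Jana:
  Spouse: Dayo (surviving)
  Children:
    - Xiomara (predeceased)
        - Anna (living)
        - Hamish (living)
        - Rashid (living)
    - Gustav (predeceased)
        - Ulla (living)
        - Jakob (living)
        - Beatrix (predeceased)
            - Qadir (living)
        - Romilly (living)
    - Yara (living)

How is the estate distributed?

Dayo: £206,500; Anna: £59,000; Hamish: £59,000; Rashid: £59,000; Ulla: £59,000; Jakob: £59,000; Qadir: £59,000; Romilly: £59,000; Yara: £206,500

Dayo takes one-quarter of £826,000 = £206,500. The remaining £619,500 passes to the descendants.
The descendants' portion (£619,500) is divided at the children's generation into 3 shares of £206,500. Yara takes £206,500. The 2 shares of the deceased (Xiomara and Gustav) are combined into a pool of £413,000.
That pool (£413,000) is divided at the grandchildren's generation into 7 shares of £59,000. Anna, Hamish, Rashid, Ulla, Jakob, and Romilly each take £59,000. The remaining share for the deceased Beatrix (£59,000) is carried to the next generation.
That pool (£59,000) passes entirely to Qadir, the sole taker at the great-grandchildren's generation.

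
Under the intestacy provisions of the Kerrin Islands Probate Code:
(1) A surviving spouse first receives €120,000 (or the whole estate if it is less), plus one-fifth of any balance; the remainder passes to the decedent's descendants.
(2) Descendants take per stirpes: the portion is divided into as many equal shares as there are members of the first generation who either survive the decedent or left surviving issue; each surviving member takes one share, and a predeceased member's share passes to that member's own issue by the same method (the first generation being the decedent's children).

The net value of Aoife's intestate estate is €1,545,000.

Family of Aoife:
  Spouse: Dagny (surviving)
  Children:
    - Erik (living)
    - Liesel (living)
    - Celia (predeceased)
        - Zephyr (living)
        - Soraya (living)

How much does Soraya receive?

Soraya receives €190,000.

Dagny first takes €120,000, leaving a balance of €1,425,000. Dagny then takes one-fifth of the balance (€285,000), for a total of €405,000. The remaining €1,140,000 passes to the descendants.
The descendants' portion (€1,140,000) is divided into 3 shares of €380,000: Erik and Liesel each take €380,000; Celia's €380,000 share passes to Celia's issue.
Celia's share (€380,000) is divided into 2 shares of €190,000: Zephyr and Soraya each take €190,000.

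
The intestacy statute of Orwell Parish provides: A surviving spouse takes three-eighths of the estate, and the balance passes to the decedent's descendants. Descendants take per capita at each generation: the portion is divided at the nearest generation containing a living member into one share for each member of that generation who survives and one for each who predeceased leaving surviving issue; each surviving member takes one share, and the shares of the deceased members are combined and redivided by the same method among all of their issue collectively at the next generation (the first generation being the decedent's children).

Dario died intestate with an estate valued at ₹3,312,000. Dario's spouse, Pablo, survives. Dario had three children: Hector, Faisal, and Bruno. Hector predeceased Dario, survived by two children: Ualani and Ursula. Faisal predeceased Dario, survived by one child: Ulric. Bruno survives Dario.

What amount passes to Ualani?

Pablo takes three-eighths of ₹3,312,000 = ₹1,242,000. The remaining ₹2,070,000 passes to the descendants.
The descendants' portion (₹2,070,000) is divided at the children's generation into 3 shares of ₹690,000. Bruno takes ₹690,000. The 2 shares of the deceased (Hector and Faisal) are combined into a pool of ₹1,380,000.
That pool (₹1,380,000) is divided at the grandchildren's generation equally among Ualani, Ursula, and Ulric: ₹460,000 each.

Ualani receives ₹460,000.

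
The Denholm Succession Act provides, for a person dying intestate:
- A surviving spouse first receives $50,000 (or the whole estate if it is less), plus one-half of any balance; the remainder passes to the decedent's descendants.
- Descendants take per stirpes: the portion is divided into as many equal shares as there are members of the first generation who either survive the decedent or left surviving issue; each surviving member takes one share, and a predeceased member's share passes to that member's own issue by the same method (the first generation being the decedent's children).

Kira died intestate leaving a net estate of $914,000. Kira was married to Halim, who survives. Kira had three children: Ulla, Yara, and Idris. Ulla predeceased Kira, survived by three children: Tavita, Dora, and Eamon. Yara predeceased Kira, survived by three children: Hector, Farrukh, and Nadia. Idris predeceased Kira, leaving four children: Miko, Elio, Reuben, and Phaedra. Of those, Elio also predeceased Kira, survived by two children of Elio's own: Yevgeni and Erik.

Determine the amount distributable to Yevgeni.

Halim first takes $50,000, leaving a balance of $864,000. Halim then takes one-half of the balance ($432,000), for a total of $482,000. The remaining $432,000 passes to the descendants.
The descendants' portion ($432,000) is divided into 3 shares of $144,000: Ulla's $144,000 share passes to Ulla's issue; Yara's $144,000 share passes to Yara's issue; Idris's $144,000 share passes to Idris's issue.
Ulla's share ($144,000) is divided into 3 shares of $48,000: Tavita, Dora, and Eamon each take $48,000.
Yara's share ($144,000) is divided into 3 shares of $48,000: Hector, Farrukh, and Nadia each take $48,000.
Idris's share ($144,000) is divided into 4 shares of $36,000: Miko, Reuben, and Phaedra each take $36,000; Elio's $36,000 share passes to Elio's issue.
Elio's share ($36,000) is divided into 2 shares of $18,000: Yevgeni and Erik each take $18,000.

Yevgeni receives $18,000.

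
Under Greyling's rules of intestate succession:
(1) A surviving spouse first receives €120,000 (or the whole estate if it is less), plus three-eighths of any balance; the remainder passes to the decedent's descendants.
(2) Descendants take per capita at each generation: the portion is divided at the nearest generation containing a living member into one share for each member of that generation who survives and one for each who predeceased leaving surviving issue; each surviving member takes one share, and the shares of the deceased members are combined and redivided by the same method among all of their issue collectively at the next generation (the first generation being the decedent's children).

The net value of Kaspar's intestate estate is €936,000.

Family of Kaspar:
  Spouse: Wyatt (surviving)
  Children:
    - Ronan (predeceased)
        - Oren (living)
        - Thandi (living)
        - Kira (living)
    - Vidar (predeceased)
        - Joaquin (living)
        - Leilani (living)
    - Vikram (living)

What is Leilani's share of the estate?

Wyatt first takes €120,000, leaving a balance of €816,000. Wyatt then takes three-eighths of the balance (€306,000), for a total of €426,000. The remaining €510,000 passes to the descendants.
The descendants' portion (€510,000) is divided at the children's generation into 3 shares of €170,000. Vikram takes €170,000. The 2 shares of the deceased (Ronan and Vidar) are combined into a pool of €340,000.
That pool (€340,000) is divided at the grandchildren's generation equally among Oren, Thandi, Kira, Joaquin, and Leilani: €68,000 each.

Leilani receives €68,000.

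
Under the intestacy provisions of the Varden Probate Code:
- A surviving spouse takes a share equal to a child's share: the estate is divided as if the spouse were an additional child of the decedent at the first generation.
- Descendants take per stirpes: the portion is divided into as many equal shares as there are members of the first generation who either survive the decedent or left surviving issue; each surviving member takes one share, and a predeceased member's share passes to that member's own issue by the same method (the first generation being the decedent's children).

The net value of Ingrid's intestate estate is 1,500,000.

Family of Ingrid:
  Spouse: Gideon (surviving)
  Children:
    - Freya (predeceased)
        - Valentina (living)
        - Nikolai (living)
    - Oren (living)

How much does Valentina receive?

The spouse counts as an additional share at the children's level, so there are 3 primary shares of 500,000. Gideon takes one such share (500,000).
The children's combined portion (1,000,000) is divided into 2 shares of 500,000: Oren takes 500,000; Freya's 500,000 share passes to Freya's issue.
Freya's share (500,000) is divided into 2 shares of 250,000: Valentina and Nikolai each take 250,000.

Valentina receives 250,000.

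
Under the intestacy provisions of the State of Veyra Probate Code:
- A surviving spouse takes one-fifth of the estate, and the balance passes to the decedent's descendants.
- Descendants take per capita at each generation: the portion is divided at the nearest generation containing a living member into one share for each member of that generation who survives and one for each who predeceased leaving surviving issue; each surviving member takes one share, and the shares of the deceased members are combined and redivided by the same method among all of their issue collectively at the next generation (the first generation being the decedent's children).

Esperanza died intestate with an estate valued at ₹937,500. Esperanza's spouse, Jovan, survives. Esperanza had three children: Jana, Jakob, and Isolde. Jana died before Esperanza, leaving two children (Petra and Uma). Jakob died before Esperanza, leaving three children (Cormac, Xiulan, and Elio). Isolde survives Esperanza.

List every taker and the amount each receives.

Jovan takes one-fifth of ₹937,500 = ₹187,500. The remaining ₹750,000 passes to the descendants.
The descendants' portion (₹750,000) is divided at the children's generation into 3 shares of ₹250,000. Isolde takes ₹250,000. The 2 shares of the deceased (Jana and Jakob) are combined into a pool of ₹500,000.
That pool (₹500,000) is divided at the grandchildren's generation equally among Petra, Uma, Cormac, Xiulan, and Elio: ₹100,000 each.

Jovan: ₹187,500; Petra: ₹100,000; Uma: ₹100,000; Cormac: ₹100,000; Xiulan: ₹100,000; Elio: ₹100,000; Isolde: ₹250,000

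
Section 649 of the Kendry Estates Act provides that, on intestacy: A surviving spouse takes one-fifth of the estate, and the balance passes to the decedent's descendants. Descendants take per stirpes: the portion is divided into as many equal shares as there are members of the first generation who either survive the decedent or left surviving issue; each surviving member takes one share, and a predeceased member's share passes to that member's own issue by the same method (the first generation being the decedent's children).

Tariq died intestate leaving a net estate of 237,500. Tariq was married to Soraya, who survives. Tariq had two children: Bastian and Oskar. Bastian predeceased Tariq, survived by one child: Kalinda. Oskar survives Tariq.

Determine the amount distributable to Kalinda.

Soraya takes one-fifth of 237,500 = 47,500. The remaining 190,000 passes to the descendants.
The descendants' portion (190,000) is divided into 2 shares of 95,000: Oskar takes 95,000; Bastian's 95,000 share passes to Bastian's issue.
Bastian's share (95,000) passes entirely to Kalinda.

Kalinda receives 95,000.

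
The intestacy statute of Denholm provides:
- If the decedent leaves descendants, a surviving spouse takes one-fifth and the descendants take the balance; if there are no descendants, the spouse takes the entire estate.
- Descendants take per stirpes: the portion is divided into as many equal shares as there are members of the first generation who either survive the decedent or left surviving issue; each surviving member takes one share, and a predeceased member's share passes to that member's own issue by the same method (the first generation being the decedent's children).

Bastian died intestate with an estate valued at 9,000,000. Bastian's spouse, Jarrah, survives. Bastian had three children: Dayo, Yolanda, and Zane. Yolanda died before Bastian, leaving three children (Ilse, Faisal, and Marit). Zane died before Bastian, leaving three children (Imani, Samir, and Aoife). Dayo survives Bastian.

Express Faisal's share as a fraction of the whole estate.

Faisal receives 4/45 of the estate.

Jarrah takes one-fifth of 9,000,000 = 1,800,000. The remaining 7,200,000 passes to the descendants.
The descendants' portion (7,200,000) is divided into 3 shares of 2,400,000: Dayo takes 2,400,000; Yolanda's 2,400,000 share passes to Yolanda's issue; Zane's 2,400,000 share passes to Zane's issue.
Yolanda's share (2,400,000) is divided into 3 shares of 800,000: Ilse, Faisal, and Marit each take 800,000.
Zane's share (2,400,000) is divided into 3 shares of 800,000: Imani, Samir, and Aoife each take 800,000.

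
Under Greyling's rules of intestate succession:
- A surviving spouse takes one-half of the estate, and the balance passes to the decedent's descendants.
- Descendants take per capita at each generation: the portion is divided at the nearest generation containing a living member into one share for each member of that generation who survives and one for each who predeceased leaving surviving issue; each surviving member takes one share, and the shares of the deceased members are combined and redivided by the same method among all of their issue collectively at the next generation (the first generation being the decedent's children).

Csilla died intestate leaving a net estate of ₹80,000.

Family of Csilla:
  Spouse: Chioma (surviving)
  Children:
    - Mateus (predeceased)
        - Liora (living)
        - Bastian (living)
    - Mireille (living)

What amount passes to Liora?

Chioma takes one-half of ₹80,000 = ₹40,000. The remaining ₹40,000 passes to the descendants.
The descendants' portion (₹40,000) is divided at the children's generation into 2 shares of ₹20,000. Mireille takes ₹20,000. The remaining share for the deceased Mateus (₹20,000) is carried to the next generation.
That pool (₹20,000) is divided at the grandchildren's generation equally among Liora and Bastian: ₹10,000 each.

Liora receives ₹10,000.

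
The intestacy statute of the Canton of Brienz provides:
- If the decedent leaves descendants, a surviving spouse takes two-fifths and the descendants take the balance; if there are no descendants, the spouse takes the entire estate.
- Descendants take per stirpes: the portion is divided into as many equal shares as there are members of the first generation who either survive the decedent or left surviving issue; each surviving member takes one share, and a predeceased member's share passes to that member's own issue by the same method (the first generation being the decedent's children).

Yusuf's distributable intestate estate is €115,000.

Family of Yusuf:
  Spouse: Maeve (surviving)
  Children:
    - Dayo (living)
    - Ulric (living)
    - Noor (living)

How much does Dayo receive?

Maeve takes two-fifths of €115,000 = €46,000. The remaining €69,000 passes to the descendants.
The descendants' portion (€69,000) is divided into 3 shares of €23,000: Dayo, Ulric, and Noor each take €23,000.

Dayo receives €23,000.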